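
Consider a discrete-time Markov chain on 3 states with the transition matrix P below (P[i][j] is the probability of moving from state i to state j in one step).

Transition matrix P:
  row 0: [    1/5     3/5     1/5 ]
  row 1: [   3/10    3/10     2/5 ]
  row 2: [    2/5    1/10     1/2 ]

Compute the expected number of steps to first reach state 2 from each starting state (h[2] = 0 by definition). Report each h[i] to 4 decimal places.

First-step conditioning: h[2] = 0; for i ≠ 2, h[i] = 1 + Σ_k P[i][k]·h[k].
  h[0] = 1 + 1/5·h[0] + 3/5·h[1]
  h[1] = 1 + 3/10·h[0] + 3/10·h[1]
Solving the 2×2 linear system over states ≠ 2 gives exactly h = [65/19, 55/19, 0] (h[2] = 0 is the target).

h = [3.4211, 2.8947, 0.0000]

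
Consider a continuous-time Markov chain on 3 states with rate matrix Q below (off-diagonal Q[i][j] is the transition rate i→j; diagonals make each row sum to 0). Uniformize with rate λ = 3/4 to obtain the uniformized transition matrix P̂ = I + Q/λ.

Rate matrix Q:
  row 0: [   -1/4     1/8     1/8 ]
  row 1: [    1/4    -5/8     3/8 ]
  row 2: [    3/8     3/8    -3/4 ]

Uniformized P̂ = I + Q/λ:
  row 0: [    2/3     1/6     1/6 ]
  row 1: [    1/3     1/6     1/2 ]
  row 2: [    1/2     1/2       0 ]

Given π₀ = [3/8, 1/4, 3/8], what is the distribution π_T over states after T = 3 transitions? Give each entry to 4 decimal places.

t=0: π = [0.3750, 0.2500, 0.3750]
t=1: π = [0.5208, 0.2917, 0.1875]
t=2: π = [0.5382, 0.2292, 0.2326]
t=3: π = [0.5515, 0.2442, 0.2043]

π = [0.5515, 0.2442, 0.2043]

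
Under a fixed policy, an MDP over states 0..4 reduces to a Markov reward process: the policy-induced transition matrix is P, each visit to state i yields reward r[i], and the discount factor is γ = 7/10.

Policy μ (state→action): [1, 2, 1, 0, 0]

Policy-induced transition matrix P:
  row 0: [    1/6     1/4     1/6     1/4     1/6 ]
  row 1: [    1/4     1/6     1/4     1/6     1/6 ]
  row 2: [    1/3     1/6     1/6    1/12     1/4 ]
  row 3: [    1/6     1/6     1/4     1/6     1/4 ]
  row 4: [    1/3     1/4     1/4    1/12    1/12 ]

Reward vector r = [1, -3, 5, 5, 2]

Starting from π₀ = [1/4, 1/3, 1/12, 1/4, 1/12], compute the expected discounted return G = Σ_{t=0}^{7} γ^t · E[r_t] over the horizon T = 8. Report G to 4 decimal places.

t=0: π = [0.2500, 0.3333, 0.0833, 0.2500, 0.0833], E[r] = 1.0833, γ^t·E[r] = 1.083333, running G = 1.083333
t=1: π = [0.2222, 0.1944, 0.2222, 0.1736, 0.1875], E[r] = 1.9931, γ^t·E[r] = 1.395139, running G = 2.478472
t=2: π = [0.2512, 0.2008, 0.2130, 0.1510, 0.1840], E[r] = 1.8368, γ^t·E[r] = 0.900035, running G = 3.378507
t=3: π = [0.2496, 0.2029, 0.2113, 0.1545, 0.1817], E[r] = 1.8333, γ^t·E[r] = 0.628817, running G = 4.007324
t=4: π = [0.2491, 0.2026, 0.2116, 0.1547, 0.1820], E[r] = 1.8368, γ^t·E[r] = 0.441024, running G = 4.448348
t=5: π = [0.2492, 0.2026, 0.2116, 0.1546, 0.1820], E[r] = 1.8366, γ^t·E[r] = 0.308676, running G = 4.757024
t=6: π = [0.2492, 0.2026, 0.2116, 0.1546, 0.1820], E[r] = 1.8365, γ^t·E[r] = 0.216067, running G = 4.973091
t=7: π = [0.2492, 0.2026, 0.2116, 0.1546, 0.1820], E[r] = 1.8366, γ^t·E[r] = 0.151248, running G = 5.124339

G = 5.1243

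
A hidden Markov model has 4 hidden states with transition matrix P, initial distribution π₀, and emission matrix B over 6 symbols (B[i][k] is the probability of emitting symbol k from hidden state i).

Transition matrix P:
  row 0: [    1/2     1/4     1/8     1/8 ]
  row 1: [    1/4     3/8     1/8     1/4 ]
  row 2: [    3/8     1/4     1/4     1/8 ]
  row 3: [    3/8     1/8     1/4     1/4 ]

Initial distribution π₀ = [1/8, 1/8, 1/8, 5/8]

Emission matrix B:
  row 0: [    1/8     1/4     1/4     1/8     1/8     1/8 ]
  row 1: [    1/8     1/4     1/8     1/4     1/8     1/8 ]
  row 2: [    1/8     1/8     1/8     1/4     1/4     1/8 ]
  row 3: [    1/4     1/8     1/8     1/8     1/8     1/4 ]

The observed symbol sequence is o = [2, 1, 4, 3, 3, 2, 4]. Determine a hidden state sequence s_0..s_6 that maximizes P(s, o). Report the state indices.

t=0: δ = [3.125e-02, 1.562e-02, 1.562e-02, 7.812e-02]  (obs o_0=2)
t=1: δ = [7.324e-03, 2.441e-03, 2.441e-03, 2.441e-03]  ψ = [3, 3, 3, 3]  (obs o_1=1)
t=2: δ = [4.578e-04, 2.289e-04, 2.289e-04, 1.144e-04]  ψ = [0, 0, 0, 0]  (obs o_2=4)
t=3: δ = [2.861e-05, 2.861e-05, 1.431e-05, 7.153e-06]  ψ = [0, 0, 0, 0]  (obs o_3=3)
t=4: δ = [1.788e-06, 2.682e-06, 8.941e-07, 8.941e-07]  ψ = [0, 1, 0, 1]  (obs o_4=3)
t=5: δ = [2.235e-07, 1.257e-07, 4.191e-08, 8.382e-08]  ψ = [0, 1, 1, 1]  (obs o_5=2)
t=6: δ = [1.397e-08, 6.985e-09, 6.985e-09, 3.929e-09]  ψ = [0, 0, 0, 1]  (obs o_6=4)
backtrack: best end state = 0; path = [3, 0, 0, 0, 0, 0, 0]

path = [3, 0, 0, 0, 0, 0, 0]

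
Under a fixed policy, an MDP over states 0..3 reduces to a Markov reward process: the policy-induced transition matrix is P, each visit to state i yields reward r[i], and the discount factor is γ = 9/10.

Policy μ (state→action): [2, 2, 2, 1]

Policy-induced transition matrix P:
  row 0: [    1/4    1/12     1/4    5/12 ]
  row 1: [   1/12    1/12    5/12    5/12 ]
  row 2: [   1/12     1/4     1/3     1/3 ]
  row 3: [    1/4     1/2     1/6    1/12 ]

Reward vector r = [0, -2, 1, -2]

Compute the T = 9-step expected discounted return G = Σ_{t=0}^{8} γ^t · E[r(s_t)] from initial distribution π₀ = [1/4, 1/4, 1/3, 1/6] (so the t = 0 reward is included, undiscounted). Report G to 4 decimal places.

G = -4.6148

t=0: π = [0.2500, 0.2500, 0.3333, 0.1667], E[r] = -0.5000, γ^t·E[r] = -0.500000, running G = -0.500000
t=1: π = [0.1528, 0.2083, 0.3056, 0.3333], E[r] = -0.7778, γ^t·E[r] = -0.700000, running G = -1.200000
t=2: π = [0.1644, 0.2731, 0.2824, 0.2801], E[r] = -0.8241, γ^t·E[r] = -0.667500, running G = -1.867500
t=3: π = [0.1574, 0.2471, 0.2957, 0.2998], E[r] = -0.7980, γ^t·E[r] = -0.581766, running G = -2.449266
t=4: π = [0.1595, 0.2575, 0.2908, 0.2921], E[r] = -0.8084, γ^t·E[r] = -0.530392, running G = -2.979657
t=5: π = [0.1586, 0.2535, 0.2928, 0.2951], E[r] = -0.8043, γ^t·E[r] = -0.474956, running G = -3.454613
t=6: π = [0.1589, 0.2551, 0.2921, 0.2939], E[r] = -0.8059, γ^t·E[r] = -0.428296, running G = -3.882909
t=7: π = [0.1588, 0.2545, 0.2924, 0.2944], E[r] = -0.8053, γ^t·E[r] = -0.385174, running G = -4.268083
t=8: π = [0.1589, 0.2547, 0.2922, 0.2942], E[r] = -0.8055, γ^t·E[r] = -0.346759, running G = -4.614842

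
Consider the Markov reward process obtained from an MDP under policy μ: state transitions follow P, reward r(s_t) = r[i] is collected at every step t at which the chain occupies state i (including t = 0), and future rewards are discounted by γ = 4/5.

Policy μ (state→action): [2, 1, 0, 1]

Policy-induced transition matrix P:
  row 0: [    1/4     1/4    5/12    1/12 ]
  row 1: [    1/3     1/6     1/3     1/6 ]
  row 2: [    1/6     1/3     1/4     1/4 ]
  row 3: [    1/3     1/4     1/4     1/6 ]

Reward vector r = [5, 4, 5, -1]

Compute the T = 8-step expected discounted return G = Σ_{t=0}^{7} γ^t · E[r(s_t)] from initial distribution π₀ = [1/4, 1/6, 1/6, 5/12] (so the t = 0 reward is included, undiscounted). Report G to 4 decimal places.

G = 14.1539

t=0: π = [0.2500, 0.1667, 0.1667, 0.4167], E[r] = 2.3333, γ^t·E[r] = 2.333333, running G = 2.333333
t=1: π = [0.2847, 0.2500, 0.3056, 0.1597], E[r] = 3.7917, γ^t·E[r] = 3.033333, running G = 5.366667
t=2: π = [0.2587, 0.2546, 0.3183, 0.1684], E[r] = 3.7350, γ^t·E[r] = 2.390370, running G = 7.757037
t=3: π = [0.2587, 0.2553, 0.3143, 0.1716], E[r] = 3.7149, γ^t·E[r] = 1.902025, running G = 9.659062
t=4: π = [0.2594, 0.2549, 0.3144, 0.1713], E[r] = 3.7173, γ^t·E[r] = 1.522598, running G = 11.181659
t=5: π = [0.2593, 0.2550, 0.3145, 0.1713], E[r] = 3.7175, γ^t·E[r] = 1.218163, running G = 12.399822
t=6: π = [0.2593, 0.2550, 0.3145, 0.1713], E[r] = 3.7175, γ^t·E[r] = 0.974511, running G = 13.374332
t=7: π = [0.2593, 0.2550, 0.3145, 0.1713], E[r] = 3.7175, γ^t·E[r] = 0.779609, running G = 14.153941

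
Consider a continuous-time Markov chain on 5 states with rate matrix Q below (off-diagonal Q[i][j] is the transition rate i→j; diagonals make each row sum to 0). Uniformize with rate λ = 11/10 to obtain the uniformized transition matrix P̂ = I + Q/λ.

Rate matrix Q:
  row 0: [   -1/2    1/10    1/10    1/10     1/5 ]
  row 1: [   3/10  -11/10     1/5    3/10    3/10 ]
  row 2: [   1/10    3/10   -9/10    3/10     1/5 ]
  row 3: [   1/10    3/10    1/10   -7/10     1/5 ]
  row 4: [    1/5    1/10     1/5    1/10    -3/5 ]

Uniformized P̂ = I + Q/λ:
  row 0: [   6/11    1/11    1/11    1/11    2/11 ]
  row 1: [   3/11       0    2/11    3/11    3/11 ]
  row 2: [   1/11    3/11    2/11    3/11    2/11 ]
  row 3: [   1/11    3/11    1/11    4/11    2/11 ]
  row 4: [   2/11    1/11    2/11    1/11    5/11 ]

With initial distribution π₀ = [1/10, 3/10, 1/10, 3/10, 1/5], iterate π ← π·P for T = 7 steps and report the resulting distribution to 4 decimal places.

π = [0.2574, 0.1393, 0.1407, 0.1951, 0.2674]

t=0: π = [0.1000, 0.3000, 0.1000, 0.3000, 0.2000]
t=1: π = [0.2091, 0.1364, 0.1455, 0.2455, 0.2636]
t=2: π = [0.2347, 0.1496, 0.1405, 0.2091, 0.2661]
t=3: π = [0.2490, 0.1409, 0.1415, 0.2007, 0.2680]
t=4: π = [0.2541, 0.1403, 0.1409, 0.1970, 0.2677]
t=5: π = [0.2562, 0.1396, 0.1408, 0.1958, 0.2676]
t=6: π = [0.2571, 0.1394, 0.1407, 0.1953, 0.2675]
t=7: π = [0.2574, 0.1393, 0.1407, 0.1951, 0.2674]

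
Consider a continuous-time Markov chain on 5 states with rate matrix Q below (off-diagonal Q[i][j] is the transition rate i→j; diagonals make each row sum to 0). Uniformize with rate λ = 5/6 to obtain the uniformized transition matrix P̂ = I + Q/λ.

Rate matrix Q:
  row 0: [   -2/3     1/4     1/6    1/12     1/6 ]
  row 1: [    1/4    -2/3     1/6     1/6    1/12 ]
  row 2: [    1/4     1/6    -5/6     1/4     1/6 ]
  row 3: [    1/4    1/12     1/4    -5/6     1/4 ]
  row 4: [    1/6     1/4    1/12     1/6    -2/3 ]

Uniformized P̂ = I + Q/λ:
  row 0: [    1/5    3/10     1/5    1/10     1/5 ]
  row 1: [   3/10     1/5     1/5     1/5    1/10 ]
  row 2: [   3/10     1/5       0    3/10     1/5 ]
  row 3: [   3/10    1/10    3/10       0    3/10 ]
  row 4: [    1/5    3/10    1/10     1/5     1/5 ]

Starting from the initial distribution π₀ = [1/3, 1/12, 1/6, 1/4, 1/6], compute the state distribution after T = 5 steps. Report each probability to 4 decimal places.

π = [0.2552, 0.2288, 0.1640, 0.1589, 0.1930]

t=0: π = [0.3333, 0.0833, 0.1667, 0.2500, 0.1667]
t=1: π = [0.2500, 0.2250, 0.1750, 0.1333, 0.2167]
t=2: π = [0.2533, 0.2333, 0.1567, 0.1658, 0.1908]
t=3: π = [0.2556, 0.2278, 0.1662, 0.1572, 0.1933]
t=4: π = [0.2551, 0.2292, 0.1632, 0.1596, 0.1929]
t=5: π = [0.2552, 0.2288, 0.1640, 0.1589, 0.1930]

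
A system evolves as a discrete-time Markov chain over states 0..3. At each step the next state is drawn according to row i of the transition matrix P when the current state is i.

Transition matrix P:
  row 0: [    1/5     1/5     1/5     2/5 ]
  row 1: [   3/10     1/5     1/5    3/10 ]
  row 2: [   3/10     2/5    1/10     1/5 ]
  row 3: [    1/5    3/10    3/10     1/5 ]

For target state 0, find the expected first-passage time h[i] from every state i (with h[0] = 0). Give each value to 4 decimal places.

First-step conditioning: h[0] = 0; for i ≠ 0, h[i] = 1 + Σ_k P[i][k]·h[k].
  h[1] = 1 + 1/5·h[1] + 1/5·h[2] + 3/10·h[3]
  h[2] = 1 + 2/5·h[1] + 1/10·h[2] + 1/5·h[3]
  h[3] = 1 + 3/10·h[1] + 3/10·h[2] + 1/5·h[3]
Solving the 3×3 linear system over states ≠ 0 gives exactly h = [0, 244/67, 242/67, 266/67] (h[0] = 0 is the target).

h = [0.0000, 3.6418, 3.6119, 3.9701]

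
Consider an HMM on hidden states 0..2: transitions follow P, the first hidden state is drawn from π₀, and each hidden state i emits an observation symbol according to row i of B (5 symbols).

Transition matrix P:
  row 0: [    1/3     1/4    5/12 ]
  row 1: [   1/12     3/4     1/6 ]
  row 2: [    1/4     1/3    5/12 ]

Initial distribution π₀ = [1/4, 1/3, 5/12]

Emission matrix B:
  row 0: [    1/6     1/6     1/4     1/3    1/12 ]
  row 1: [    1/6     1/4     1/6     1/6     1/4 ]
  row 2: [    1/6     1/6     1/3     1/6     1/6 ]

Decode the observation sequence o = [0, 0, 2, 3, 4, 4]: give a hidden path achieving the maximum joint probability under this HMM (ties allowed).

t=0: δ = [4.167e-02, 5.556e-02, 6.944e-02]  (obs o_0=0)
t=1: δ = [2.894e-03, 6.944e-03, 4.823e-03]  ψ = [2, 1, 2]  (obs o_1=0)
t=2: δ = [3.014e-04, 8.681e-04, 6.698e-04]  ψ = [2, 1, 2]  (obs o_2=2)
t=3: δ = [5.582e-05, 1.085e-04, 4.651e-05]  ψ = [2, 1, 2]  (obs o_3=3)
t=4: δ = [1.550e-06, 2.035e-05, 3.876e-06]  ψ = [0, 1, 0]  (obs o_4=4)
t=5: δ = [1.413e-07, 3.815e-06, 5.651e-07]  ψ = [1, 1, 1]  (obs o_5=4)
backtrack: best end state = 1; path = [1, 1, 1, 1, 1, 1]

path = [1, 1, 1, 1, 1, 1]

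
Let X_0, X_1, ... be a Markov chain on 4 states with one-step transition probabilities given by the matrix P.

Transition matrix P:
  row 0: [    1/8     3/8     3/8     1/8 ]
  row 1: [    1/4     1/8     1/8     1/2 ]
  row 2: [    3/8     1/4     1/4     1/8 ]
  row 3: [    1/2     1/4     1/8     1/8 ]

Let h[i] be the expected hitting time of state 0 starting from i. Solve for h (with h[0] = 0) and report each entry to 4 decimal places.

h = [0.0000, 2.8651, 2.6791, 2.3442]

First-step conditioning: h[0] = 0; for i ≠ 0, h[i] = 1 + Σ_k P[i][k]·h[k].
  h[1] = 1 + 1/8·h[1] + 1/8·h[2] + 1/2·h[3]
  h[2] = 1 + 1/4·h[1] + 1/4·h[2] + 1/8·h[3]
  h[3] = 1 + 1/4·h[1] + 1/8·h[2] + 1/8·h[3]
Solving the 3×3 linear system over states ≠ 0 gives exactly h = [0, 616/215, 576/215, 504/215] (h[0] = 0 is the target).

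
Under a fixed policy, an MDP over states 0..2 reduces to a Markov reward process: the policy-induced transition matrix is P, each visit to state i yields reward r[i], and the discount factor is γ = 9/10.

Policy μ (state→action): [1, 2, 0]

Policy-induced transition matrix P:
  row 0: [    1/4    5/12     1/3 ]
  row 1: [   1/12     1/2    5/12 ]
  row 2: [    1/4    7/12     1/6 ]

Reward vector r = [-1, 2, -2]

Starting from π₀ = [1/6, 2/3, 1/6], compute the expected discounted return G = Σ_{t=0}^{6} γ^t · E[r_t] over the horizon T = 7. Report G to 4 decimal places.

G = 1.6952

t=0: π = [0.1667, 0.6667, 0.1667], E[r] = 0.8333, γ^t·E[r] = 0.833333, running G = 0.833333
t=1: π = [0.1389, 0.5000, 0.3611], E[r] = 0.1389, γ^t·E[r] = 0.125000, running G = 0.958333
t=2: π = [0.1667, 0.5185, 0.3148], E[r] = 0.2407, γ^t·E[r] = 0.195000, running G = 1.153333
t=3: π = [0.1636, 0.5123, 0.3241], E[r] = 0.2130, γ^t·E[r] = 0.155250, running G = 1.308583
t=4: π = [0.1646, 0.5134, 0.3220], E[r] = 0.2181, γ^t·E[r] = 0.143100, running G = 1.451683
t=5: π = [0.1644, 0.5131, 0.3224], E[r] = 0.2169, γ^t·E[r] = 0.128081, running G = 1.579765
t=6: π = [0.1645, 0.5132, 0.3224], E[r] = 0.2171, γ^t·E[r] = 0.115402, running G = 1.695167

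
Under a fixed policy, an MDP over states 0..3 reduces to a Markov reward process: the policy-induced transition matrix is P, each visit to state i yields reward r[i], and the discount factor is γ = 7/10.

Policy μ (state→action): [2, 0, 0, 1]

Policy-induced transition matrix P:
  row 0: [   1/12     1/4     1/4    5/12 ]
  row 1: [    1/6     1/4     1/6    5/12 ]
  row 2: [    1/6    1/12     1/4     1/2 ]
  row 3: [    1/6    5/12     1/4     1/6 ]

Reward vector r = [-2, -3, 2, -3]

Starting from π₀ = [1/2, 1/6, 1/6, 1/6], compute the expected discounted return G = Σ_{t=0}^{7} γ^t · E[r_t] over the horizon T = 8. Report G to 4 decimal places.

G = -5.3107

t=0: π = [0.5000, 0.1667, 0.1667, 0.1667], E[r] = -1.6667, γ^t·E[r] = -1.666667, running G = -1.666667
t=1: π = [0.1250, 0.2500, 0.2361, 0.3889], E[r] = -1.6944, γ^t·E[r] = -1.186111, running G = -2.852778
t=2: π = [0.1563, 0.2755, 0.2292, 0.3391], E[r] = -1.6979, γ^t·E[r] = -0.831979, running G = -3.684757
t=3: π = [0.1536, 0.2683, 0.2270, 0.3510], E[r] = -1.7111, γ^t·E[r] = -0.586918, running G = -4.271675
t=4: π = [0.1539, 0.2707, 0.2276, 0.3478], E[r] = -1.7079, γ^t·E[r] = -0.410076, running G = -4.681751
t=5: π = [0.1538, 0.2700, 0.2274, 0.3487], E[r] = -1.7089, γ^t·E[r] = -0.287220, running G = -4.968971
t=6: π = [0.1538, 0.2702, 0.2275, 0.3485], E[r] = -1.7087, γ^t·E[r] = -0.201023, running G = -5.169994
t=7: π = [0.1538, 0.2702, 0.2275, 0.3485], E[r] = -1.7087, γ^t·E[r] = -0.140722, running G = -5.310716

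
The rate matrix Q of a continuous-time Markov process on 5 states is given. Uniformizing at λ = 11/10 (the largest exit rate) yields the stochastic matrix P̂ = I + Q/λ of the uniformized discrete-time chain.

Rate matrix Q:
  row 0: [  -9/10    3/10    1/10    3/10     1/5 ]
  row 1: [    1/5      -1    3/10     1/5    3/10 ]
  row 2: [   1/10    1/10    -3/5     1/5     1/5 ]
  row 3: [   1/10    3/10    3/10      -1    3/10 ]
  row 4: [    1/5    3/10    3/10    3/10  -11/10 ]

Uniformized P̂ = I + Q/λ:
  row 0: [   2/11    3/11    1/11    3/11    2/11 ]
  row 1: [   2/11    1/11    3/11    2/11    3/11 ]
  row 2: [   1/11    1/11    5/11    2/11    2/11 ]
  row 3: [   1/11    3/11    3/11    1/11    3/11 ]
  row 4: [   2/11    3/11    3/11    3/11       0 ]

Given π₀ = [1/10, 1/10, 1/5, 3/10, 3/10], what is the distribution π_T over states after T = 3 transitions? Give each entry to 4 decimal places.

t=0: π = [0.1000, 0.1000, 0.2000, 0.3000, 0.3000]
t=1: π = [0.1364, 0.2182, 0.2909, 0.1909, 0.1636]
t=2: π = [0.1380, 0.1802, 0.3008, 0.1917, 0.1893]
t=3: π = [0.1370, 0.1853, 0.3023, 0.1941, 0.1812]

π = [0.1370, 0.1853, 0.3023, 0.1941, 0.1812]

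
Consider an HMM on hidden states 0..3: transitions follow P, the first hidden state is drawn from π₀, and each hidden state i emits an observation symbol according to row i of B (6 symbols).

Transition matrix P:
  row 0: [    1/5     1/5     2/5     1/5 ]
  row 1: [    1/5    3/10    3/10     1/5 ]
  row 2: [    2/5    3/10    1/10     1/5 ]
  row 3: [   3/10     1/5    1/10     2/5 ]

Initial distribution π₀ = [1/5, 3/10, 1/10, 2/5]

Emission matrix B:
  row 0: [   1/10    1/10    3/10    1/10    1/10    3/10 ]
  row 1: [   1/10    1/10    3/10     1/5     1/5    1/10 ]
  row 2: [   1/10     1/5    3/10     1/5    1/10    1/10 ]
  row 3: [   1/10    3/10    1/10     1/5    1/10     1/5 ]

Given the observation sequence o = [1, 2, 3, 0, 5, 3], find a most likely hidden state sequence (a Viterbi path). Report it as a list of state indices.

path = [3, 0, 2, 0, 0, 2]

t=0: δ = [2.000e-02, 3.000e-02, 2.000e-02, 1.200e-01]  (obs o_0=1)
t=1: δ = [1.080e-02, 7.200e-03, 3.600e-03, 4.800e-03]  ψ = [3, 3, 3, 3]  (obs o_1=2)
t=2: δ = [2.160e-04, 4.320e-04, 8.640e-04, 4.320e-04]  ψ = [0, 0, 0, 0]  (obs o_2=3)
t=3: δ = [3.456e-05, 2.592e-05, 1.296e-05, 1.728e-05]  ψ = [2, 2, 1, 2]  (obs o_3=0)
t=4: δ = [2.074e-06, 7.776e-07, 1.382e-06, 1.382e-06]  ψ = [0, 1, 0, 0]  (obs o_4=5)
t=5: δ = [5.530e-08, 8.294e-08, 1.659e-07, 1.106e-07]  ψ = [2, 0, 0, 3]  (obs o_5=3)
backtrack: best end state = 2; path = [3, 0, 2, 0, 0, 2]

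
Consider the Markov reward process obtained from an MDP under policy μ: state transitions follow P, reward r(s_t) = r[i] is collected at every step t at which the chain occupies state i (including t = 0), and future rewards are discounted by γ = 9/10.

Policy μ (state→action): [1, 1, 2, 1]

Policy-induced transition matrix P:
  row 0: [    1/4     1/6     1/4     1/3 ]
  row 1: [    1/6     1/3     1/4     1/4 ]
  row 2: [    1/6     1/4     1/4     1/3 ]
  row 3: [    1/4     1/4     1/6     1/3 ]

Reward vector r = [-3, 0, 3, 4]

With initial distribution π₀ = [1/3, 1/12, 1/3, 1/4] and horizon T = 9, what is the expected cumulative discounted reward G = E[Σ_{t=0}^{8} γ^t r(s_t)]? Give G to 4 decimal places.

t=0: π = [0.3333, 0.0833, 0.3333, 0.2500], E[r] = 1.0000, γ^t·E[r] = 1.000000, running G = 1.000000
t=1: π = [0.2153, 0.2292, 0.2292, 0.3264], E[r] = 1.3472, γ^t·E[r] = 1.212500, running G = 2.212500
t=2: π = [0.2118, 0.2512, 0.2228, 0.3142], E[r] = 1.2899, γ^t·E[r] = 1.044844, running G = 3.257344
t=3: π = [0.2105, 0.2533, 0.2238, 0.3124], E[r] = 1.2895, γ^t·E[r] = 0.940078, running G = 4.197422
t=4: π = [0.2102, 0.2536, 0.2240, 0.3122], E[r] = 1.2901, γ^t·E[r] = 0.846421, running G = 5.043843
t=5: π = [0.2102, 0.2536, 0.2240, 0.3122], E[r] = 1.2901, γ^t·E[r] = 0.761814, running G = 5.805656
t=6: π = [0.2102, 0.2536, 0.2240, 0.3122], E[r] = 1.2901, γ^t·E[r] = 0.685635, running G = 6.491292
t=7: π = [0.2102, 0.2536, 0.2240, 0.3122], E[r] = 1.2901, γ^t·E[r] = 0.617072, running G = 7.108364
t=8: π = [0.2102, 0.2536, 0.2240, 0.3122], E[r] = 1.2901, γ^t·E[r] = 0.555365, running G = 7.663729

G = 7.6637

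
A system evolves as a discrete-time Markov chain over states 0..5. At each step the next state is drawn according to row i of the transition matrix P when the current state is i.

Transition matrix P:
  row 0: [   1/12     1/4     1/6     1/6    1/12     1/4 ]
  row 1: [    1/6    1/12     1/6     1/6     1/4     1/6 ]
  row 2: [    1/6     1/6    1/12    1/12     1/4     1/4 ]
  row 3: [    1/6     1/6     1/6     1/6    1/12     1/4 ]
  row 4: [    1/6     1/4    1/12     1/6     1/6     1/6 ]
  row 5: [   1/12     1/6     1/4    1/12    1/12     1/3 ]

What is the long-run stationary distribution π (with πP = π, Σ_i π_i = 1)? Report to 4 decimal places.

Balance equations π_j = Σ_i π_i·P[i][j]:
  π_0 = 1/12·π_0 + 1/6·π_1 + 1/6·π_2 + 1/6·π_3 + 1/6·π_4 + 1/12·π_5
  π_1 = 1/4·π_0 + 1/12·π_1 + 1/6·π_2 + 1/6·π_3 + 1/4·π_4 + 1/6·π_5
  π_2 = 1/6·π_0 + 1/6·π_1 + 1/12·π_2 + 1/6·π_3 + 1/12·π_4 + 1/4·π_5
  π_3 = 1/6·π_0 + 1/6·π_1 + 1/12·π_2 + 1/6·π_3 + 1/6·π_4 + 1/12·π_5
  π_4 = 1/12·π_0 + 1/4·π_1 + 1/4·π_2 + 1/12·π_3 + 1/6·π_4 + 1/12·π_5
  normalize: π_0 + π_1 + π_2 + π_3 + π_4 + π_5 = 1
Solving the linear system gives exactly π = [35957/266030, 46807/266030, 8557/53206, 17694/133015, 20237/133015, 64619/266030].

π = [0.1352, 0.1759, 0.1608, 0.1330, 0.1521, 0.2429]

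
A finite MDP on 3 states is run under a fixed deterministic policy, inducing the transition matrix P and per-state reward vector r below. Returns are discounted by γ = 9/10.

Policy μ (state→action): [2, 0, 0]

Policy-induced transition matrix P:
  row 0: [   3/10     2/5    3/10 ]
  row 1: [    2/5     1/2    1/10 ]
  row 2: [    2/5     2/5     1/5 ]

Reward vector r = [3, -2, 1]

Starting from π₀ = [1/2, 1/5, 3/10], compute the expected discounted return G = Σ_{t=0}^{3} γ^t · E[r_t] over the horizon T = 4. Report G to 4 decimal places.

G = 2.4108

t=0: π = [0.5000, 0.2000, 0.3000], E[r] = 1.4000, γ^t·E[r] = 1.400000, running G = 1.400000
t=1: π = [0.3500, 0.4200, 0.2300], E[r] = 0.4400, γ^t·E[r] = 0.396000, running G = 1.796000
t=2: π = [0.3650, 0.4420, 0.1930], E[r] = 0.4040, γ^t·E[r] = 0.327240, running G = 2.123240
t=3: π = [0.3635, 0.4442, 0.1923], E[r] = 0.3944, γ^t·E[r] = 0.287518, running G = 2.410758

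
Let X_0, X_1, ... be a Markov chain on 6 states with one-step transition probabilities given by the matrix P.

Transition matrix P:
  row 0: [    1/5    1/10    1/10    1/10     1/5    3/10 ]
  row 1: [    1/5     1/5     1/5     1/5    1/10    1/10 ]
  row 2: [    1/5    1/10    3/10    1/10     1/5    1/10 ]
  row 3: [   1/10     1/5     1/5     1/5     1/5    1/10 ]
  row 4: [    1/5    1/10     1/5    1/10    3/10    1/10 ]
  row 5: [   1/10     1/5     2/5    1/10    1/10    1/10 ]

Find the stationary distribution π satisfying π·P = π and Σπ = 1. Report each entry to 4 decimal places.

Balance equations π_j = Σ_i π_i·P[i][j]:
  π_0 = 1/5·π_0 + 1/5·π_1 + 1/5·π_2 + 1/10·π_3 + 1/5·π_4 + 1/10·π_5
  π_1 = 1/10·π_0 + 1/5·π_1 + 1/10·π_2 + 1/5·π_3 + 1/10·π_4 + 1/5·π_5
  π_2 = 1/10·π_0 + 1/5·π_1 + 3/10·π_2 + 1/5·π_3 + 1/5·π_4 + 2/5·π_5
  π_3 = 1/10·π_0 + 1/5·π_1 + 1/10·π_2 + 1/5·π_3 + 1/10·π_4 + 1/10·π_5
  π_4 = 1/5·π_0 + 1/10·π_1 + 1/5·π_2 + 1/5·π_3 + 3/10·π_4 + 1/10·π_5
  normalize: π_0 + π_1 + π_2 + π_3 + π_4 + π_5 = 1
Solving the linear system gives exactly π = [129/742, 52/371, 1555/6678, 47/371, 640/3339, 50/371].

π = [0.1739, 0.1402, 0.2329, 0.1267, 0.1917, 0.1348]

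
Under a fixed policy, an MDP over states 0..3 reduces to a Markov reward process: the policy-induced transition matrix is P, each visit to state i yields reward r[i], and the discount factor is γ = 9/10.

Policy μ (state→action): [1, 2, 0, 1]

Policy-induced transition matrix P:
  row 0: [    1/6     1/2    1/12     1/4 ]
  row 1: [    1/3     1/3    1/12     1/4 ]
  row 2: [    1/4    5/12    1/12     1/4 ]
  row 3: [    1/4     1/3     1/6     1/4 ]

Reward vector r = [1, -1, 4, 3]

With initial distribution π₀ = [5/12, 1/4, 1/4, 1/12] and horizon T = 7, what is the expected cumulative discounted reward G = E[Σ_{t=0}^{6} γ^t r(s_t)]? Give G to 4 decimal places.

t=0: π = [0.4167, 0.2500, 0.2500, 0.0833], E[r] = 1.4167, γ^t·E[r] = 1.416667, running G = 1.416667
t=1: π = [0.2361, 0.4236, 0.0903, 0.2500], E[r] = 0.9236, γ^t·E[r] = 0.831250, running G = 2.247917
t=2: π = [0.2656, 0.3802, 0.1042, 0.2500], E[r] = 1.0521, γ^t·E[r] = 0.852188, running G = 3.100104
t=3: π = [0.2595, 0.3863, 0.1042, 0.2500], E[r] = 1.0399, γ^t·E[r] = 0.758109, running G = 3.858214
t=4: π = [0.2606, 0.3853, 0.1042, 0.2500], E[r] = 1.0420, γ^t·E[r] = 0.683627, running G = 4.541841
t=5: π = [0.2604, 0.3854, 0.1042, 0.2500], E[r] = 1.0416, γ^t·E[r] = 0.615065, running G = 5.156906
t=6: π = [0.2604, 0.3854, 0.1042, 0.2500], E[r] = 1.0417, γ^t·E[r] = 0.553589, running G = 5.710495

G = 5.7105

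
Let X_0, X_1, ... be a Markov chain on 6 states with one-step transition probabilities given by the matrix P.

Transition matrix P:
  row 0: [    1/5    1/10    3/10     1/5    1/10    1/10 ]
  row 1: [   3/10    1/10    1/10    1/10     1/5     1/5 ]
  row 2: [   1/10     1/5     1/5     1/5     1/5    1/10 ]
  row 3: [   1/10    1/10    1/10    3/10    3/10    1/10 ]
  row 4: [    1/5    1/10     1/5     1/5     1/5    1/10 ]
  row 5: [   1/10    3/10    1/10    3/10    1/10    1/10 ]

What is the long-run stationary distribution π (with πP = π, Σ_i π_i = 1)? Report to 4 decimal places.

π = [0.1637, 0.1397, 0.1691, 0.2194, 0.1942, 0.1140]

Balance equations π_j = Σ_i π_i·P[i][j]:
  π_0 = 1/5·π_0 + 3/10·π_1 + 1/10·π_2 + 1/10·π_3 + 1/5·π_4 + 1/10·π_5
  π_1 = 1/10·π_0 + 1/10·π_1 + 1/5·π_2 + 1/10·π_3 + 1/10·π_4 + 3/10·π_5
  π_2 = 3/10·π_0 + 1/10·π_1 + 1/5·π_2 + 1/10·π_3 + 1/5·π_4 + 1/10·π_5
  π_3 = 1/5·π_0 + 1/10·π_1 + 1/5·π_2 + 3/10·π_3 + 1/5·π_4 + 3/10·π_5
  π_4 = 1/10·π_0 + 1/5·π_1 + 1/5·π_2 + 3/10·π_3 + 1/5·π_4 + 1/10·π_5
  normalize: π_0 + π_1 + π_2 + π_3 + π_4 + π_5 = 1
Solving the linear system gives exactly π = [223/1362, 2093/14982, 2533/14982, 2191/9988, 2909/14982, 3415/29964].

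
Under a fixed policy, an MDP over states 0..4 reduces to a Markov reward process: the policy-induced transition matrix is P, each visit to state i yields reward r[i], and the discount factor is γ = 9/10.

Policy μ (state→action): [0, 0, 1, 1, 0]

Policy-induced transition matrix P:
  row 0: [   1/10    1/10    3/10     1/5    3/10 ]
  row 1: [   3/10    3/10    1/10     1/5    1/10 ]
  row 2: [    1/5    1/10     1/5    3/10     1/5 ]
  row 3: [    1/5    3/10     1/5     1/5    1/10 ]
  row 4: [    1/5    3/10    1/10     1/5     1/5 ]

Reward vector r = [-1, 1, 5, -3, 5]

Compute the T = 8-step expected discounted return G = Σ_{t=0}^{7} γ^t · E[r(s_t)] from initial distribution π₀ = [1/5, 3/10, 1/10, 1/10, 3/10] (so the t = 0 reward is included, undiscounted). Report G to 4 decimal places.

t=0: π = [0.2000, 0.3000, 0.1000, 0.1000, 0.3000], E[r] = 1.8000, γ^t·E[r] = 1.800000, running G = 1.800000
t=1: π = [0.2100, 0.2400, 0.1600, 0.2100, 0.1800], E[r] = 1.1000, γ^t·E[r] = 0.990000, running G = 2.790000
t=2: π = [0.2030, 0.2260, 0.1790, 0.2160, 0.1760], E[r] = 1.1500, γ^t·E[r] = 0.931500, running G = 3.721500
t=3: π = [0.2023, 0.2236, 0.1801, 0.2179, 0.1761], E[r] = 1.1486, γ^t·E[r] = 0.837329, running G = 4.558829
t=4: π = [0.2021, 0.2235, 0.1803, 0.2180, 0.1761], E[r] = 1.1491, γ^t·E[r] = 0.753898, running G = 5.312728
t=5: π = [0.2021, 0.2235, 0.1803, 0.2180, 0.1761], E[r] = 1.1489, γ^t·E[r] = 0.678396, running G = 5.991124
t=6: π = [0.2021, 0.2235, 0.1803, 0.2180, 0.1761], E[r] = 1.1489, γ^t·E[r] = 0.610563, running G = 6.601687
t=7: π = [0.2021, 0.2235, 0.1803, 0.2180, 0.1761], E[r] = 1.1489, γ^t·E[r] = 0.549506, running G = 7.151193

G = 7.1512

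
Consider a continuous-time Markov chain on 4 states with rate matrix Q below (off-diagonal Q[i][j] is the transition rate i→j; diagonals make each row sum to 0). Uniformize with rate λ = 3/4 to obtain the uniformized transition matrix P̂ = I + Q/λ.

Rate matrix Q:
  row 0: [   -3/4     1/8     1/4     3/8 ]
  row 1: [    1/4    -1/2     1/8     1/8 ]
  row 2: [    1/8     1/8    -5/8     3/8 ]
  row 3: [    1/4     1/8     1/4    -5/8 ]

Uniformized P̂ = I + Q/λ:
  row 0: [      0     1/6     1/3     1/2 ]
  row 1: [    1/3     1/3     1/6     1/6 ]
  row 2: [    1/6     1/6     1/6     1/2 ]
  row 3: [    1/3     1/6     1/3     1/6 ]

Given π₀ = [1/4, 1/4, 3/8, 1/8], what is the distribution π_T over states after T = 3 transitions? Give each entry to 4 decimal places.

t=0: π = [0.2500, 0.2500, 0.3750, 0.1250]
t=1: π = [0.1875, 0.2083, 0.2292, 0.3750]
t=2: π = [0.2326, 0.2014, 0.2604, 0.3056]
t=3: π = [0.2124, 0.2002, 0.2564, 0.3310]

π = [0.2124, 0.2002, 0.2564, 0.3310]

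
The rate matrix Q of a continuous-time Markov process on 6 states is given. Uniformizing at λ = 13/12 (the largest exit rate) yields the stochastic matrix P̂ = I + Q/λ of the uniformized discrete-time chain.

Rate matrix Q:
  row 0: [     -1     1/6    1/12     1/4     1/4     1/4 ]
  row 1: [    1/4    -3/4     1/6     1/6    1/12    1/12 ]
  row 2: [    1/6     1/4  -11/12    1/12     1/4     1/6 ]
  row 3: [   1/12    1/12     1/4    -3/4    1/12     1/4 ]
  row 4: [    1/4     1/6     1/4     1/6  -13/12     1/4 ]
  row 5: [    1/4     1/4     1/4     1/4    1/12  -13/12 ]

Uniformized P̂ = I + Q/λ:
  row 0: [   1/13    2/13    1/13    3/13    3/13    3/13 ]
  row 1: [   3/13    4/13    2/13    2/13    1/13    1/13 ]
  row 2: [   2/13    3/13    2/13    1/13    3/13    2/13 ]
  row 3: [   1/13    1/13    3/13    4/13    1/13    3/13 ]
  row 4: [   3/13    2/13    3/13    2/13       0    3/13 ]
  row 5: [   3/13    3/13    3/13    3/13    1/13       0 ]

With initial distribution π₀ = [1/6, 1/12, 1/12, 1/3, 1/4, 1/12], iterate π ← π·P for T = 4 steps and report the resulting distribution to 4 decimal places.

π = [0.1624, 0.1941, 0.1774, 0.1943, 0.1199, 0.1520]

t=0: π = [0.1667, 0.0833, 0.0833, 0.3333, 0.2500, 0.0833]
t=1: π = [0.1474, 0.1538, 0.1923, 0.2179, 0.0962, 0.1923]
t=2: π = [0.1598, 0.1903, 0.1815, 0.1987, 0.1218, 0.1479]
t=3: π = [0.1617, 0.1932, 0.1776, 0.1941, 0.1201, 0.1534]
t=4: π = [0.1624, 0.1941, 0.1774, 0.1943, 0.1199, 0.1520]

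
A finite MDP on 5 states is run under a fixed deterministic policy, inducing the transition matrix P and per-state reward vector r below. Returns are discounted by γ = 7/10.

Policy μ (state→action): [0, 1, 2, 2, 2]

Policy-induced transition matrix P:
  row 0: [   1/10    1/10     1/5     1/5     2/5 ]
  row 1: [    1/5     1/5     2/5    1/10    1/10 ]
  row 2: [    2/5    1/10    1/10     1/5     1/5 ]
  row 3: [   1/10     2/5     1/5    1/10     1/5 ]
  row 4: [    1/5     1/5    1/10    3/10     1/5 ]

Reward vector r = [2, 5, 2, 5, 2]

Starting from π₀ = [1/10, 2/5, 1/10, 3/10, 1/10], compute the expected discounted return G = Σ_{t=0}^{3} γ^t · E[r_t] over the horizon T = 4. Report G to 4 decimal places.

G = 8.8885

t=0: π = [0.1000, 0.4000, 0.1000, 0.3000, 0.1000], E[r] = 4.1000, γ^t·E[r] = 4.100000, running G = 4.100000
t=1: π = [0.1800, 0.2400, 0.2600, 0.1400, 0.1800], E[r] = 3.1400, γ^t·E[r] = 2.198000, running G = 6.298000
t=2: π = [0.2200, 0.1840, 0.2040, 0.1800, 0.2120], E[r] = 3.0920, γ^t·E[r] = 1.515080, running G = 7.813080
t=3: π = [0.2008, 0.1936, 0.1952, 0.1848, 0.2256], E[r] = 3.1352, γ^t·E[r] = 1.075374, running G = 8.888454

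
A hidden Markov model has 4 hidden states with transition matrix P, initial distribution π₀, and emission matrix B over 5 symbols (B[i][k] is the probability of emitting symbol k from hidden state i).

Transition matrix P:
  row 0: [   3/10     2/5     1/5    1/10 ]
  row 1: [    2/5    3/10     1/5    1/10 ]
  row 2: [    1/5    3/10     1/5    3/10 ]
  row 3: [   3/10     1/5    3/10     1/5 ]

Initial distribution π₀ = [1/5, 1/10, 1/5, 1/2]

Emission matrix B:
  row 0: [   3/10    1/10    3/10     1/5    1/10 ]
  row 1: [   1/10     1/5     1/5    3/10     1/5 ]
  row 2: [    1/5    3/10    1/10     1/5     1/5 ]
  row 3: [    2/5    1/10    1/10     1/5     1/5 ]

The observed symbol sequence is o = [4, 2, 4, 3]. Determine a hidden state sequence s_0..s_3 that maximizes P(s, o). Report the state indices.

path = [3, 0, 1, 1]

t=0: δ = [2.000e-02, 2.000e-02, 4.000e-02, 1.000e-01]  (obs o_0=4)
t=1: δ = [9.000e-03, 4.000e-03, 3.000e-03, 2.000e-03]  ψ = [3, 3, 3, 3]  (obs o_1=2)
t=2: δ = [2.700e-04, 7.200e-04, 3.600e-04, 1.800e-04]  ψ = [0, 0, 0, 0]  (obs o_2=4)
t=3: δ = [5.760e-05, 6.480e-05, 2.880e-05, 2.160e-05]  ψ = [1, 1, 1, 2]  (obs o_3=3)
backtrack: best end state = 1; path = [3, 0, 1, 1]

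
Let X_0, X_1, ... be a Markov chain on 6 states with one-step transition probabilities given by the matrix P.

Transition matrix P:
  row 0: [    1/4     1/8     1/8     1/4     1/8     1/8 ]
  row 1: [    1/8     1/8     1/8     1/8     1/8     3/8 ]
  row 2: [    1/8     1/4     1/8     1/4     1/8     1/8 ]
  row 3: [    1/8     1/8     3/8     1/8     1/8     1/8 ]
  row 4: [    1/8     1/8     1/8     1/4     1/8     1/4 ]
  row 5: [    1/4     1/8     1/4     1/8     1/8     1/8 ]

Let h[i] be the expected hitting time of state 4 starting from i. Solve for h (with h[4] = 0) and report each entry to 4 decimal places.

First-step conditioning: h[4] = 0; for i ≠ 4, h[i] = 1 + Σ_k P[i][k]·h[k].
  h[0] = 1 + 1/4·h[0] + 1/8·h[1] + 1/8·h[2] + 1/4·h[3] + 1/8·h[5]
  h[1] = 1 + 1/8·h[0] + 1/8·h[1] + 1/8·h[2] + 1/8·h[3] + 3/8·h[5]
  h[2] = 1 + 1/8·h[0] + 1/4·h[1] + 1/8·h[2] + 1/4·h[3] + 1/8·h[5]
  h[3] = 1 + 1/8·h[0] + 1/8·h[1] + 3/8·h[2] + 1/8·h[3] + 1/8·h[5]
  h[5] = 1 + 1/4·h[0] + 1/8·h[1] + 1/4·h[2] + 1/8·h[3] + 1/8·h[5]
Solving the 5×5 linear system over states ≠ 4 gives exactly h = [8, 8, 8, 8, 0, 8] (h[4] = 0 is the target).

h = [8.0000, 8.0000, 8.0000, 8.0000, 0.0000, 8.0000]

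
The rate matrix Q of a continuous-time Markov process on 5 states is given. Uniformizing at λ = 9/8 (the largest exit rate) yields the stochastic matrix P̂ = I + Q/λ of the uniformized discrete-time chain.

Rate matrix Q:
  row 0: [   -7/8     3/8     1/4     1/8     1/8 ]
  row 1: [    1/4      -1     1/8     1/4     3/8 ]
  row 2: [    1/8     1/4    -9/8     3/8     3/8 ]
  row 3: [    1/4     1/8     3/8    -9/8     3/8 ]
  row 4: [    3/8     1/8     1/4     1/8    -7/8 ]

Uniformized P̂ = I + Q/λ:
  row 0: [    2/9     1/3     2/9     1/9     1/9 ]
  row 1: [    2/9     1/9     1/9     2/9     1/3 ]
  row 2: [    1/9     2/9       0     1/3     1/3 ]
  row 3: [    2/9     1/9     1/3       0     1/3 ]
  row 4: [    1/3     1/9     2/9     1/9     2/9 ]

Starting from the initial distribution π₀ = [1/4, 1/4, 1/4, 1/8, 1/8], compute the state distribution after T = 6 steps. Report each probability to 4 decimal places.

t=0: π = [0.2500, 0.2500, 0.2500, 0.1250, 0.1250]
t=1: π = [0.2083, 0.1944, 0.1528, 0.1806, 0.2639]
t=2: π = [0.2346, 0.1744, 0.1867, 0.1466, 0.2577]
t=3: π = [0.2301, 0.1840, 0.1776, 0.1557, 0.2526]
t=4: π = [0.2305, 0.1820, 0.1796, 0.1537, 0.2541]
t=5: π = [0.2305, 0.1823, 0.1792, 0.1542, 0.2539]
t=6: π = [0.2305, 0.1822, 0.1793, 0.1541, 0.2539]

π = [0.2305, 0.1822, 0.1793, 0.1541, 0.2539]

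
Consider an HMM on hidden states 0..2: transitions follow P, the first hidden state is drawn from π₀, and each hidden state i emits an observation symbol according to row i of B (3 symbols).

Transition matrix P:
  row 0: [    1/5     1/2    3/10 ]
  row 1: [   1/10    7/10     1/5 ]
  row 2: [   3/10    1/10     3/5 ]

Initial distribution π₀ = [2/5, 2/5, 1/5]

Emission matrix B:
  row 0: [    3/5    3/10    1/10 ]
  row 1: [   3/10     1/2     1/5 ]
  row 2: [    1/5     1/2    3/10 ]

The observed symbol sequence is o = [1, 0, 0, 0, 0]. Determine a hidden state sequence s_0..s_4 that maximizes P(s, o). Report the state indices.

path = [1, 1, 1, 1, 1]

t=0: δ = [1.200e-01, 2.000e-01, 1.000e-01]  (obs o_0=1)
t=1: δ = [1.800e-02, 4.200e-02, 1.200e-02]  ψ = [2, 1, 2]  (obs o_1=0)
t=2: δ = [2.520e-03, 8.820e-03, 1.680e-03]  ψ = [1, 1, 1]  (obs o_2=0)
t=3: δ = [5.292e-04, 1.852e-03, 3.528e-04]  ψ = [1, 1, 1]  (obs o_3=0)
t=4: δ = [1.111e-04, 3.890e-04, 7.409e-05]  ψ = [1, 1, 1]  (obs o_4=0)
backtrack: best end state = 1; path = [1, 1, 1, 1, 1]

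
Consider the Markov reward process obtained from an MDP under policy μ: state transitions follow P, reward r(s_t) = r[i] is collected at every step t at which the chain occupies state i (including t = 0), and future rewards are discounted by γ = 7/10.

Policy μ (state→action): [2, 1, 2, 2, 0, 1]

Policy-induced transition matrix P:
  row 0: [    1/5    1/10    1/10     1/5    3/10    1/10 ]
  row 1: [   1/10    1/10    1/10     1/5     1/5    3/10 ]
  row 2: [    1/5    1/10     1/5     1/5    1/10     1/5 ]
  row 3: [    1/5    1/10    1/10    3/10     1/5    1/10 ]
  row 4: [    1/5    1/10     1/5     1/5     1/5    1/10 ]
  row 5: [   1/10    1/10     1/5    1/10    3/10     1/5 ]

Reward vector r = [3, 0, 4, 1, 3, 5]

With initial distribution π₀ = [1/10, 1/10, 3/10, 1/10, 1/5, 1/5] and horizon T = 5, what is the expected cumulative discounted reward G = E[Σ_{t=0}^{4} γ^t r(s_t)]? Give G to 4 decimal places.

G = 8.1321

t=0: π = [0.1000, 0.1000, 0.3000, 0.1000, 0.2000, 0.2000], E[r] = 3.2000, γ^t·E[r] = 3.200000, running G = 3.200000
t=1: π = [0.1700, 0.1000, 0.1700, 0.1900, 0.2000, 0.1700], E[r] = 2.8300, γ^t·E[r] = 1.981000, running G = 5.181000
t=2: π = [0.1730, 0.1000, 0.1540, 0.2020, 0.2170, 0.1540], E[r] = 2.7580, γ^t·E[r] = 1.351420, running G = 6.532420
t=3: π = [0.1746, 0.1000, 0.1525, 0.2048, 0.2173, 0.1508], E[r] = 2.7445, γ^t·E[r] = 0.941364, running G = 7.473784
t=4: π = [0.1749, 0.1000, 0.1521, 0.2054, 0.2173, 0.1503], E[r] = 2.7419, γ^t·E[r] = 0.658335, running G = 8.132118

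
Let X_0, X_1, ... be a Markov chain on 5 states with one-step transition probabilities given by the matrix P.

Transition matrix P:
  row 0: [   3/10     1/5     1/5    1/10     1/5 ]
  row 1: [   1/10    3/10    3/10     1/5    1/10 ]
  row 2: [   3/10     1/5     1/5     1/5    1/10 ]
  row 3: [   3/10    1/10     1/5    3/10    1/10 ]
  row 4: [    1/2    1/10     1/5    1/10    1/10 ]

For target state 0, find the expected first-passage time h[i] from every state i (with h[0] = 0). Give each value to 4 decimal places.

First-step conditioning: h[0] = 0; for i ≠ 0, h[i] = 1 + Σ_k P[i][k]·h[k].
  h[1] = 1 + 3/10·h[1] + 3/10·h[2] + 1/5·h[3] + 1/10·h[4]
  h[2] = 1 + 1/5·h[1] + 1/5·h[2] + 1/5·h[3] + 1/10·h[4]
  h[3] = 1 + 1/10·h[1] + 1/5·h[2] + 3/10·h[3] + 1/10·h[4]
  h[4] = 1 + 1/10·h[1] + 1/5·h[2] + 1/10·h[3] + 1/10·h[4]
Solving the 4×4 linear system over states ≠ 0 gives exactly h = [0, 225/52, 2025/572, 1975/572, 395/143] (h[0] = 0 is the target).

h = [0.0000, 4.3269, 3.5402, 3.4528, 2.7622]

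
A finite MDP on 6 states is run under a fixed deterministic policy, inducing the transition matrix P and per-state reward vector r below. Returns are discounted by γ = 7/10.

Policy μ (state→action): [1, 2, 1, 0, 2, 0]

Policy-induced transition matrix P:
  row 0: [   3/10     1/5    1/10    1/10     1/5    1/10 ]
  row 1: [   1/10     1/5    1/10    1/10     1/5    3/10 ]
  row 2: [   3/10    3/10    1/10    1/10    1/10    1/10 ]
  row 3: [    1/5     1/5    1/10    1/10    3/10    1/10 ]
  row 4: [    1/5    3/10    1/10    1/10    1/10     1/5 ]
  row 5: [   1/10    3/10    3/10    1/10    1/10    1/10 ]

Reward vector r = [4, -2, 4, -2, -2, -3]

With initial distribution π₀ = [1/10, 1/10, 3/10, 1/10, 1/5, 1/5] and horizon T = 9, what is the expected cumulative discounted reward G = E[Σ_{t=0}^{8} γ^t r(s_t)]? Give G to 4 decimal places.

G = -0.1640

t=0: π = [0.1000, 0.1000, 0.3000, 0.1000, 0.2000, 0.2000], E[r] = 0.2000, γ^t·E[r] = 0.200000, running G = 0.200000
t=1: π = [0.2100, 0.2700, 0.1400, 0.1000, 0.1400, 0.1400], E[r] = -0.0400, γ^t·E[r] = -0.028000, running G = 0.172000
t=2: π = [0.1940, 0.2420, 0.1280, 0.1000, 0.1680, 0.1680], E[r] = -0.2360, γ^t·E[r] = -0.115640, running G = 0.056360
t=3: π = [0.1912, 0.2464, 0.1336, 0.1000, 0.1636, 0.1652], E[r] = -0.2164, γ^t·E[r] = -0.074225, running G = -0.017865
t=4: π = [0.1913, 0.2462, 0.1330, 0.1000, 0.1638, 0.1656], E[r] = -0.2195, γ^t·E[r] = -0.052697, running G = -0.070562
t=5: π = [0.1912, 0.2462, 0.1331, 0.1000, 0.1638, 0.1656], E[r] = -0.2194, γ^t·E[r] = -0.036869, running G = -0.107432
t=6: π = [0.1913, 0.2463, 0.1331, 0.1000, 0.1637, 0.1656], E[r] = -0.2194, γ^t·E[r] = -0.025809, running G = -0.133240
t=7: π = [0.1913, 0.2462, 0.1331, 0.1000, 0.1638, 0.1656], E[r] = -0.2194, γ^t·E[r] = -0.018067, running G = -0.151307
t=8: π = [0.1913, 0.2463, 0.1331, 0.1000, 0.1637, 0.1656], E[r] = -0.2194, γ^t·E[r] = -0.012647, running G = -0.163953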